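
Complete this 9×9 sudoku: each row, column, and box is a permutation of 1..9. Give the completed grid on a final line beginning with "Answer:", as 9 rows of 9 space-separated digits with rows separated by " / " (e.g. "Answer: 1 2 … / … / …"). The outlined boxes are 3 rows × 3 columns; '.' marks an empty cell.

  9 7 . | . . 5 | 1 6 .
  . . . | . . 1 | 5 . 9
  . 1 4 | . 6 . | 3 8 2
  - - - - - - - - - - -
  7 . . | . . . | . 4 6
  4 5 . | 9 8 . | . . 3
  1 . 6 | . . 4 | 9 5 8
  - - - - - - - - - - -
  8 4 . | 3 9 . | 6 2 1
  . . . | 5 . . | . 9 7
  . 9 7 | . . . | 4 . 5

Step 1. [r5c3∈{2}] nothing but 2 survives at r5c3. So r5c3=2.
Step 2. [r9c4∈{1,2,6,8}] r9c4 is the only open cell in col 4 admitting 6, so r9c4=6.
Step 3. [r6c2∈{3}] r6c2 has the single candidate 3 ⇒ r6c2=3.
Step 4. [r8c5∈{1,2,4}] across row 8, 4 lands solely at r8c5 ⇒ r8c5=4.
Step 5. [r2c4∈{2,4,7,8}] 4 has one home in row 2: r2c4. So r2c4=4.
Step 6. [r4c7∈{2}] only 2 remains possible at r4c7. So r4c7=2.
Step 7. [r3c4∈{7}] r3c4 has the single candidate 7. So r3c4=7.
Step 8. [r6c4∈{2}] nothing but 2 survives at r6c4, so r6c4=2.
Step 9. [r1c5∈{2,3}] row 1 places 2 nowhere but r1c5 ⇒ r1c5=2.
Step 10. [r1c3∈{3,8}] r1c3 is the only open cell in row 1 admitting 3, so r1c3=3.
Step 11. [r8c1∈{2,3,6}] across row 8, 3 lands solely at r8c1 ⇒ r8c1=3.
Step 12. [r9c1∈{2}] r9c1 has the single candidate 2, so r9c1=2.
Step 13. [r5c7∈{7}] r5c7 has the single candidate 7. So r5c7=7.
Step 14. [r4c2∈{8}] only 8 remains possible at r4c2 ⇒ r4c2=8.
Step 15. [r4c5∈{1,3,5}] row 4 places 5 nowhere but r4c5. So r4c5=5.
Step 16. [r8c7∈{8}] r8c7 has the single candidate 8 ⇒ r8c7=8.
Step 17. [r8c2∈{6}] r8c2's peers cover all but 6. So r8c2=6.
Step 18. [r4c4∈{1}] only 1 remains possible at r4c4, so r4c4=1.
Step 19. [r9c8∈{3}] r9c8 has the single candidate 3. So r9c8=3.
Step 20. [r4c6∈{3}] only 3 remains possible at r4c6 ⇒ r4c6=3.
Step 21. [r4c3∈{9}] r4c3 is down to just 9, so r4c3=9.
Step 22. [r2c1∈{6}] r2c1 has the single candidate 6. So r2c1=6.
Step 23. [r5c6∈{6}] r5c6 has the single candidate 6. So r5c6=6.
Step 24. [r2c3∈{8}] nothing but 8 survives at r2c3. So r2c3=8.
Step 25. [r6c5∈{7}] nothing but 7 survives at r6c5, so r6c5=7.
Step 26. [r1c9∈{4}] r1c9 is down to just 4 ⇒ r1c9=4.
Step 27. [r2c2∈{2}] r2c2 has the single candidate 2 ⇒ r2c2=2.
Step 28. [r9c6∈{8}] only 8 remains possible at r9c6. So r9c6=8.
Step 29. [r8c3∈{1}] r8c3 is down to just 1 ⇒ r8c3=1.
Step 30. [r1c4∈{8}] r1c4 has the single candidate 8, so r1c4=8.
Step 31. [r3c1∈{5}] r3c1's peers cover all but 5 ⇒ r3c1=5.
Step 32. [r2c5∈{3}] only 3 remains possible at r2c5. So r2c5=3.
Step 33. [r8c6∈{2}] nothing but 2 survives at r8c6. So r8c6=2.
Step 34. [r7c3∈{5}] r7c3 is down to just 5, so r7c3=5.
Step 35. [r5c8∈{1}] r5c8 is down to just 1, so r5c8=1.
Step 36. [r7c6∈{7}] r7c6 is down to just 7 ⇒ r7c6=7.
Step 37. [r2c8∈{7}] r2c8 is down to just 7 ⇒ r2c8=7.
Step 38. [r9c5∈{1}] r9c5 has the single candidate 1 ⇒ r9c5=1.
Step 39. [r3c6∈{9}] only 9 remains possible at r3c6. So r3c6=9.

Answer: 9 7 3 8 2 5 1 6 4 / 6 2 8 4 3 1 5 7 9 / 5 1 4 7 6 9 3 8 2 / 7 8 9 1 5 3 2 4 6 / 4 5 2 9 8 6 7 1 3 / 1 3 6 2 7 4 9 5 8 / 8 4 5 3 9 7 6 2 1 / 3 6 1 5 4 2 8 9 7 / 2 9 7 6 1 8 4 3 5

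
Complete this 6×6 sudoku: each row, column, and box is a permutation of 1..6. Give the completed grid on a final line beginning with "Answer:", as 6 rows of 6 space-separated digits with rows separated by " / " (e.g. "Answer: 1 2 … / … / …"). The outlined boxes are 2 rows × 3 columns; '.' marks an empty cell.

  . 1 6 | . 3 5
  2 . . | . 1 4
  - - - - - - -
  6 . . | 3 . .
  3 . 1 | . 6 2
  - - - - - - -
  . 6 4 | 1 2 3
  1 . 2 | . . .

Step 1. [r3c3∈{5}] only 5 remains possible at r3c3 ⇒ r3c3=5.
Step 2. [r6c5∈{4,5}] r6c5 is the only open cell in col 5 admitting 5 ⇒ r6c5=5.
Step 3. [r4c2∈{4}] r4c2 has the single candidate 4, so r4c2=4.
Step 4. [r2c4∈{6}] r2c4 is down to just 6, so r2c4=6.
Step 5. [r6c2∈{3}] only 3 remains possible at r6c2, so r6c2=3.
Step 6. [r3c5∈{4}] r3c5 is down to just 4 ⇒ r3c5=4.
Step 7. [r6c4∈{4}] r6c4 has the single candidate 4 ⇒ r6c4=4.
Step 8. [r5c1∈{5}] r5c1 is down to just 5, so r5c1=5.
Step 9. [r6c6∈{6}] only 6 remains possible at r6c6 ⇒ r6c6=6.
Step 10. [r2c2∈{5}] r2c2's peers cover all but 5. So r2c2=5.
Step 11. [r4c4∈{5}] r4c4 is down to just 5 ⇒ r4c4=5.
Step 12. [r2c3∈{3}] r2c3 has the single candidate 3 ⇒ r2c3=3.
Step 13. [r1c1∈{4}] r1c1 is down to just 4 ⇒ r1c1=4.
Step 14. [r3c6∈{1}] r3c6 has the single candidate 1. So r3c6=1.
Step 15. [r1c4∈{2}] only 2 remains possible at r1c4, so r1c4=2.
Step 16. [r3c2∈{2}] nothing but 2 survives at r3c2. So r3c2=2.

Answer: 4 1 6 2 3 5 / 2 5 3 6 1 4 / 6 2 5 3 4 1 / 3 4 1 5 6 2 / 5 6 4 1 2 3 / 1 3 2 4 5 6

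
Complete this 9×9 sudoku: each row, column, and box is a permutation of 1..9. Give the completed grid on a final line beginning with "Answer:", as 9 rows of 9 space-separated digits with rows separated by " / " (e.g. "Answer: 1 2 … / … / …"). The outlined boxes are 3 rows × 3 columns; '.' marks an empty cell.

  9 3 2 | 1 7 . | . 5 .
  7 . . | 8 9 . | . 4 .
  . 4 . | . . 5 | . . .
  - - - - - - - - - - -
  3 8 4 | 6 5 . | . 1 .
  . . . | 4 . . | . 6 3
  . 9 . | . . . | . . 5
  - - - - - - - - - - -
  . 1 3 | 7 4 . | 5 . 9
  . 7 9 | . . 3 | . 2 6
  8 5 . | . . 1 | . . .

Step 1. [r2c7∈{1,2,3,6}] 3 has one home in row 2: r2c7, so r2c7=3.
Step 2. [r5c2∈{2}] r5c2 is down to just 2 ⇒ r5c2=2.
Step 3. [r9c3∈{6}] nothing but 6 survives at r9c3 ⇒ r9c3=6.
Step 4. [r3c5∈{2,3,6}] col 5 places 6 nowhere but r3c5, so r3c5=6.
Step 5. [r3c1∈{1}] nothing but 1 survives at r3c1. So r3c1=1.
Step 6. [r6c7∈{2,4,7,8}] 4 has one home in row 6: r6c7. So r6c7=4.
Step 7. [r9c7∈{7}] r9c7's peers cover all but 7, so r9c7=7.
Step 8. [r2c6∈{2}] r2c6's peers cover all but 2, so r2c6=2.
Step 9. [r8c5∈{8}] r8c5 is down to just 8 ⇒ r8c5=8.
Step 10. [r1c9∈{8}] r1c9 has the single candidate 8 ⇒ r1c9=8.
Step 11. [r6c5∈{1,2,3}] 3 has one home in col 5: r6c5 ⇒ r6c5=3.
Step 12. [r5c7∈{8,9}] in col 7, 8 fits only at r5c7 ⇒ r5c7=8.
Step 13. [r6c8∈{7}] only 7 remains possible at r6c8. So r6c8=7.
Step 14. [r5c3∈{1,5,7}] across col 3, 7 lands solely at r5c3 ⇒ r5c3=7.
Step 15. [r4c7∈{2,9}] r4c7 is the only open cell in box 6 admitting 9, so r4c7=9.
Step 16. [r9c4∈{2,9}] in row 9, 9 fits only at r9c4, so r9c4=9.
Step 17. [r4c9∈{2}] r4c9 is down to just 2, so r4c9=2.
Step 18. [r6c3∈{1}] r6c3 has the single candidate 1, so r6c3=1.
Step 19. [r2c9∈{1}] r2c9 has the single candidate 1 ⇒ r2c9=1.
Step 20. [r1c7∈{6}] r1c7's peers cover all but 6. So r1c7=6.
Step 21. [r6c1∈{6}] r6c1 is down to just 6, so r6c1=6.
Step 22. [r2c3∈{5}] r2c3 has the single candidate 5, so r2c3=5.
Step 23. [r8c4∈{5}] r8c4 is down to just 5, so r8c4=5.
Step 24. [r7c1∈{2}] nothing but 2 survives at r7c1, so r7c1=2.
Step 25. [r6c4∈{2}] r6c4 is down to just 2. So r6c4=2.
Step 26. [r1c6∈{4}] r1c6 is down to just 4 ⇒ r1c6=4.
Step 27. [r2c2∈{6}] r2c2 has the single candidate 6. So r2c2=6.
Step 28. [r8c7∈{1}] nothing but 1 survives at r8c7. So r8c7=1.
Step 29. [r6c6∈{8}] r6c6 has the single candidate 8. So r6c6=8.
Step 30. [r3c8∈{9}] r3c8 is down to just 9, so r3c8=9.
Step 31. [r3c7∈{2}] r3c7's peers cover all but 2 ⇒ r3c7=2.
Step 32. [r9c5∈{2}] r9c5 has the single candidate 2, so r9c5=2.
Step 33. [r8c1∈{4}] r8c1 has the single candidate 4. So r8c1=4.
Step 34. [r5c6∈{9}] nothing but 9 survives at r5c6 ⇒ r5c6=9.
Step 35. [r7c6∈{6}] nothing but 6 survives at r7c6. So r7c6=6.
Step 36. [r3c3∈{8}] only 8 remains possible at r3c3. So r3c3=8.
Step 37. [r9c9∈{4}] r9c9 is down to just 4. So r9c9=4.
Step 38. [r4c6∈{7}] r4c6's peers cover all but 7. So r4c6=7.
Step 39. [r5c1∈{5}] r5c1 is down to just 5, so r5c1=5.
Step 40. [r5c5∈{1}] r5c5 is down to just 1 ⇒ r5c5=1.
Step 41. [r9c8∈{3}] r9c8 is down to just 3, so r9c8=3.
Step 42. [r3c4∈{3}] r3c4's peers cover all but 3 ⇒ r3c4=3.
Step 43. [r7c8∈{8}] r7c8 has the single candidate 8, so r7c8=8.
Step 44. [r3c9∈{7}] r3c9's peers cover all but 7 ⇒ r3c9=7.

Answer: 9 3 2 1 7 4 6 5 8 / 7 6 5 8 9 2 3 4 1 / 1 4 8 3 6 5 2 9 7 / 3 8 4 6 5 7 9 1 2 / 5 2 7 4 1 9 8 6 3 / 6 9 1 2 3 8 4 7 5 / 2 1 3 7 4 6 5 8 9 / 4 7 9 5 8 3 1 2 6 / 8 5 6 9 2 1 7 3 4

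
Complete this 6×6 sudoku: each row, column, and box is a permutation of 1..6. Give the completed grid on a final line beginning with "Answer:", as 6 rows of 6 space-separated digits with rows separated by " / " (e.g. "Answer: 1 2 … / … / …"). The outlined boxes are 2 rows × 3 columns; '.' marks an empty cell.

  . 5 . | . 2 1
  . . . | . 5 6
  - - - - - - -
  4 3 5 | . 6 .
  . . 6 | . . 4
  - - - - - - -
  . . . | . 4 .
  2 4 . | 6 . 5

Step 1. [r4c1∈{1}] only 1 remains possible at r4c1, so r4c1=1.
Step 2. [r2c1∈{3}] nothing but 3 survives at r2c1. So r2c1=3.
Step 3. [r5c6∈{2,3}] 3 has one home in col 6: r5c6 ⇒ r5c6=3.
Step 4. [r5c3∈{1}] r5c3's peers cover all but 1, so r5c3=1.
Step 5. [r4c2∈{2}] r4c2 has the single candidate 2 ⇒ r4c2=2.
Step 6. [r1c4∈{3,4}] 3 has one home in row 1: r1c4 ⇒ r1c4=3.
Step 7. [r3c6∈{2}] r3c6 has the single candidate 2 ⇒ r3c6=2.
Step 8. [r5c1∈{5,6}] r5c1 is the only open cell in row 5 admitting 5, so r5c1=5.
Step 9. [r2c4∈{4}] only 4 remains possible at r2c4. So r2c4=4.
Step 10. [r5c2∈{6}] r5c2's peers cover all but 6, so r5c2=6.
Step 11. [r1c3∈{4}] nothing but 4 survives at r1c3, so r1c3=4.
Step 12. [r3c4∈{1}] r3c4 has the single candidate 1 ⇒ r3c4=1.
Step 13. [r2c2∈{1}] r2c2's peers cover all but 1 ⇒ r2c2=1.
Step 14. [r4c5∈{3}] r4c5 has the single candidate 3. So r4c5=3.
Step 15. [r4c4∈{5}] nothing but 5 survives at r4c4. So r4c4=5.
Step 16. [r2c3∈{2}] r2c3 is down to just 2, so r2c3=2.
Step 17. [r5c4∈{2}] r5c4's peers cover all but 2 ⇒ r5c4=2.
Step 18. [r6c3∈{3}] nothing but 3 survives at r6c3 ⇒ r6c3=3.
Step 19. [r1c1∈{6}] r1c1 has the single candidate 6 ⇒ r1c1=6.
Step 20. [r6c5∈{1}] r6c5's peers cover all but 1, so r6c5=1.

Answer: 6 5 4 3 2 1 / 3 1 2 4 5 6 / 4 3 5 1 6 2 / 1 2 6 5 3 4 / 5 6 1 2 4 3 / 2 4 3 6 1 5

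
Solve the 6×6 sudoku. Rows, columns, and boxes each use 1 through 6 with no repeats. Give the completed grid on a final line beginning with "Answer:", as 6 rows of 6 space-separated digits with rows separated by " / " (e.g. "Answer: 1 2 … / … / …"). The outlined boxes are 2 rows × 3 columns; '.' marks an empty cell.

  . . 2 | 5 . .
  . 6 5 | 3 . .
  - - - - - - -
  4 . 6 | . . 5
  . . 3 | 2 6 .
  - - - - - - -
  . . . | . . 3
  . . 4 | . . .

Step 1. [r2c1∈{1}] only 1 remains possible at r2c1. So r2c1=1.
Step 2. [r3c4∈{1}] r3c4 is down to just 1, so r3c4=1.
Step 3. [r1c6∈{1,4,6}] across row 1, 6 lands solely at r1c6, so r1c6=6.
Step 4. [r6c6∈{1,2}] r6c6 is the only open cell in col 6 admitting 1. So r6c6=1.
Step 5. [r4c1∈{5}] nothing but 5 survives at r4c1. So r4c1=5.
Step 6. [r2c6∈{2,4}] 2 has one home in col 6: r2c6, so r2c6=2.
Step 7. [r1c1∈{3}] r1c1 has the single candidate 3. So r1c1=3.
Step 8. [r3c2∈{2}] only 2 remains possible at r3c2. So r3c2=2.
Step 9. [r2c5∈{4}] only 4 remains possible at r2c5, so r2c5=4.
Step 10. [r6c4∈{6}] r6c4 is down to just 6 ⇒ r6c4=6.
Step 11. [r6c1∈{2}] r6c1 is down to just 2 ⇒ r6c1=2.
Step 12. [r6c5∈{5}] only 5 remains possible at r6c5. So r6c5=5.
Step 13. [r5c3∈{1}] only 1 remains possible at r5c3. So r5c3=1.
Step 14. [r1c5∈{1}] only 1 remains possible at r1c5 ⇒ r1c5=1.
Step 15. [r1c2∈{4}] r1c2 is down to just 4, so r1c2=4.
Step 16. [r6c2∈{3}] r6c2's peers cover all but 3 ⇒ r6c2=3.
Step 17. [r5c1∈{6}] r5c1's peers cover all but 6, so r5c1=6.
Step 18. [r5c2∈{5}] only 5 remains possible at r5c2. So r5c2=5.
Step 19. [r5c4∈{4}] r5c4's peers cover all but 4. So r5c4=4.
Step 20. [r4c6∈{4}] only 4 remains possible at r4c6, so r4c6=4.
Step 21. [r5c5∈{2}] only 2 remains possible at r5c5. So r5c5=2.
Step 22. [r4c2∈{1}] nothing but 1 survives at r4c2, so r4c2=1.
Step 23. [r3c5∈{3}] nothing but 3 survives at r3c5, so r3c5=3.

Answer: 3 4 2 5 1 6 / 1 6 5 3 4 2 / 4 2 6 1 3 5 / 5 1 3 2 6 4 / 6 5 1 4 2 3 / 2 3 4 6 5 1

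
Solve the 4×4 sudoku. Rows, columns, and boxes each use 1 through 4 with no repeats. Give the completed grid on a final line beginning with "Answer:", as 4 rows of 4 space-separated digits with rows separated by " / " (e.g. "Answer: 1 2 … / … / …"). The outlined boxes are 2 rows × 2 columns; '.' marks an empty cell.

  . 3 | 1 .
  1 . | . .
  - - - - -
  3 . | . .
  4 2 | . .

Step 1. [r1c4∈{2,4}] in row 1, 4 fits only at r1c4, so r1c4=4.
Step 2. [r4c4∈{1,3}] r4c4 is the only open cell in row 4 admitting 1. So r4c4=1.
Step 3. [r2c4∈{2,3}] col 4 places 3 nowhere but r2c4, so r2c4=3.
Step 4. [r3c3∈{2,4}] 4 has one home in row 3: r3c3 ⇒ r3c3=4.
Step 5. [r3c4∈{2}] only 2 remains possible at r3c4. So r3c4=2.
Step 6. [r3c2∈{1}] nothing but 1 survives at r3c2 ⇒ r3c2=1.
Step 7. [r2c2∈{4}] nothing but 4 survives at r2c2. So r2c2=4.
Step 8. [r2c3∈{2}] r2c3's peers cover all but 2. So r2c3=2.
Step 9. [r1c1∈{2}] only 2 remains possible at r1c1. So r1c1=2.
Step 10. [r4c3∈{3}] r4c3 has the single candidate 3, so r4c3=3.

Answer: 2 3 1 4 / 1 4 2 3 / 3 1 4 2 / 4 2 3 1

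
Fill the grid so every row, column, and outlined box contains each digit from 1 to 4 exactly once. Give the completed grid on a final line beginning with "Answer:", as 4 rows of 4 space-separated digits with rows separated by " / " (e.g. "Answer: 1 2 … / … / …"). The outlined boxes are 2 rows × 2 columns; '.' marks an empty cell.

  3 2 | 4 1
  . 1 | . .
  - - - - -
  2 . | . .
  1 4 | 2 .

Step 1. [r4c4∈{3}] only 3 remains possible at r4c4. So r4c4=3.
Step 2. [r2c4∈{2}] nothing but 2 survives at r2c4 ⇒ r2c4=2.
Step 3. [r3c2∈{3}] r3c2 has the single candidate 3, so r3c2=3.
Step 4. [r2c1∈{4}] only 4 remains possible at r2c1 ⇒ r2c1=4.
Step 5. [r2c3∈{3}] only 3 remains possible at r2c3, so r2c3=3.
Step 6. [r3c3∈{1}] r3c3 is down to just 1, so r3c3=1.
Step 7. [r3c4∈{4}] only 4 remains possible at r3c4. So r3c4=4.

Answer: 3 2 4 1 / 4 1 3 2 / 2 3 1 4 / 1 4 2 3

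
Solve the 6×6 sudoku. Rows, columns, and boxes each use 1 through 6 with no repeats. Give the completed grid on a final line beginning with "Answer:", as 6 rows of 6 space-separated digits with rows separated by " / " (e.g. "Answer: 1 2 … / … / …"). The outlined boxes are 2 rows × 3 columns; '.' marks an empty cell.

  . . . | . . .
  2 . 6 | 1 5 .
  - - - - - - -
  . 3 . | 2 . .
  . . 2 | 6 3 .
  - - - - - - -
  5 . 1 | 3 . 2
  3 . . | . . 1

Step 1. [r1c4∈{4}] nothing but 4 survives at r1c4 ⇒ r1c4=4.
Step 2. [r6c3∈{4}] only 4 remains possible at r6c3. So r6c3=4.
Step 3. [r3c3∈{5}] r3c3 has the single candidate 5. So r3c3=5.
Step 4. [r6c5∈{6}] nothing but 6 survives at r6c5 ⇒ r6c5=6.
Step 5. [r3c6∈{4}] r3c6's peers cover all but 4, so r3c6=4.
Step 6. [r1c1∈{1}] r1c1 is down to just 1 ⇒ r1c1=1.
Step 7. [r2c2∈{4}] r2c2's peers cover all but 4. So r2c2=4.
Step 8. [r1c6∈{3,6}] 6 has one home in row 1: r1c6, so r1c6=6.
Step 9. [r4c6∈{5}] r4c6 is down to just 5, so r4c6=5.
Step 10. [r6c2∈{2}] nothing but 2 survives at r6c2. So r6c2=2.
Step 11. [r1c5∈{2}] nothing but 2 survives at r1c5 ⇒ r1c5=2.
Step 12. [r1c2∈{5}] r1c2 has the single candidate 5. So r1c2=5.
Step 13. [r6c4∈{5}] nothing but 5 survives at r6c4, so r6c4=5.
Step 14. [r4c2∈{1}] nothing but 1 survives at r4c2. So r4c2=1.
Step 15. [r1c3∈{3}] r1c3's peers cover all but 3. So r1c3=3.
Step 16. [r2c6∈{3}] only 3 remains possible at r2c6, so r2c6=3.
Step 17. [r5c5∈{4}] r5c5 is down to just 4 ⇒ r5c5=4.
Step 18. [r3c1∈{6}] r3c1's peers cover all but 6. So r3c1=6.
Step 19. [r3c5∈{1}] r3c5 is down to just 1 ⇒ r3c5=1.
Step 20. [r4c1∈{4}] r4c1's peers cover all but 4 ⇒ r4c1=4.
Step 21. [r5c2∈{6}] nothing but 6 survives at r5c2 ⇒ r5c2=6.

Answer: 1 5 3 4 2 6 / 2 4 6 1 5 3 / 6 3 5 2 1 4 / 4 1 2 6 3 5 / 5 6 1 3 4 2 / 3 2 4 5 6 1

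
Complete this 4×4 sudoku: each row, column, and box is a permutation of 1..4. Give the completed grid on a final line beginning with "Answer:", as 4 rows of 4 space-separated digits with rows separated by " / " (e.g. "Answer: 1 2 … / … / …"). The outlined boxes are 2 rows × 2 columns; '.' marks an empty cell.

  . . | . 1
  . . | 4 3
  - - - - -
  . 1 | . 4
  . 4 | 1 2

Step 1. [r3c1∈{2,3}] across row 3, 2 lands solely at r3c1, so r3c1=2.
Step 2. [r1c2∈{2,3}] in col 2, 3 fits only at r1c2 ⇒ r1c2=3.
Step 3. [r2c2∈{2}] only 2 remains possible at r2c2. So r2c2=2.
Step 4. [r1c3∈{2}] r1c3's peers cover all but 2, so r1c3=2.
Step 5. [r4c1∈{3}] r4c1 is down to just 3. So r4c1=3.
Step 6. [r3c3∈{3}] r3c3 is down to just 3. So r3c3=3.
Step 7. [r1c1∈{4}] r1c1's peers cover all but 4, so r1c1=4.
Step 8. [r2c1∈{1}] nothing but 1 survives at r2c1 ⇒ r2c1=1.

Answer: 4 3 2 1 / 1 2 4 3 / 2 1 3 4 / 3 4 1 2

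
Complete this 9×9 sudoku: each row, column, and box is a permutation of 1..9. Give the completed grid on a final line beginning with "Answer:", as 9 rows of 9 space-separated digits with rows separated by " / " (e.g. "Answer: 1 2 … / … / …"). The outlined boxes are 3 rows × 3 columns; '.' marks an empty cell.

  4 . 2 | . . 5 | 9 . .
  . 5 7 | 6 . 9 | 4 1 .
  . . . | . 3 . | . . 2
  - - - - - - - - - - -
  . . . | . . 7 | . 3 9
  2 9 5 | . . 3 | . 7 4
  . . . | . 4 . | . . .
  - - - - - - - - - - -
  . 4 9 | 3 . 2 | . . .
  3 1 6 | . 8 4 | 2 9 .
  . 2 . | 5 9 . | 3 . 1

Step 1. [r2c1∈{8}] only 8 remains possible at r2c1 ⇒ r2c1=8.
Step 2. [r3c2∈{6}] r3c2 has the single candidate 6, so r3c2=6.
Step 3. [r7c5∈{1,6,7}] in row 7, 1 fits only at r7c5, so r7c5=1.
Step 4. [r1c4∈{1,7,8}] 1 has one home in row 1: r1c4 ⇒ r1c4=1.
Step 5. [r5c4∈{8}] nothing but 8 survives at r5c4. So r5c4=8.
Step 6. [r8c9∈{5,7}] across row 8, 5 lands solely at r8c9. So r8c9=5.
Step 7. [r6c6∈{1,6}] across col 6, 1 lands solely at r6c6, so r6c6=1.
Step 8. [r4c2∈{8}] r4c2 is down to just 8. So r4c2=8.
Step 9. [r6c8∈{2,5,6,8}] r6c8 is the only open cell in col 8 admitting 2, so r6c8=2.
Step 10. [r6c7∈{5,6,8}] row 6 places 5 nowhere but r6c7, so r6c7=5.
Step 11. [r6c9∈{6,8}] 8 has one home in row 6: r6c9. So r6c9=8.
Step 12. [r1c8∈{6,8}] row 1 places 8 nowhere but r1c8. So r1c8=8.
Step 13. [r1c9∈{3,6,7}] 6 has one home in row 1: r1c9. So r1c9=6.
Step 14. [r7c9∈{7}] r7c9 is down to just 7. So r7c9=7.
Step 15. [r5c7∈{1,6}] row 5 places 1 nowhere but r5c7 ⇒ r5c7=1.
Step 16. [r4c7∈{6}] only 6 remains possible at r4c7. So r4c7=6.
Step 17. [r4c1∈{1}] r4c1 is down to just 1, so r4c1=1.
Step 18. [r6c2∈{3,7}] r6c2 is the only open cell in col 2 admitting 7, so r6c2=7.
Step 19. [r8c4∈{7}] r8c4's peers cover all but 7. So r8c4=7.
Step 20. [r9c6∈{6}] r9c6's peers cover all but 6 ⇒ r9c6=6.
Step 21. [r4c4∈{2}] r4c4 has the single candidate 2 ⇒ r4c4=2.
Step 22. [r2c9∈{3}] r2c9 is down to just 3 ⇒ r2c9=3.
Step 23. [r4c5∈{5}] nothing but 5 survives at r4c5. So r4c5=5.
Step 24. [r9c3∈{8}] r9c3 is down to just 8 ⇒ r9c3=8.
Step 25. [r4c3∈{4}] r4c3 is down to just 4. So r4c3=4.
Step 26. [r7c8∈{6}] r7c8 has the single candidate 6 ⇒ r7c8=6.
Step 27. [r7c7∈{8}] r7c7 is down to just 8 ⇒ r7c7=8.
Step 28. [r3c6∈{8}] only 8 remains possible at r3c6. So r3c6=8.
Step 29. [r6c3∈{3}] only 3 remains possible at r6c3 ⇒ r6c3=3.
Step 30. [r7c1∈{5}] only 5 remains possible at r7c1. So r7c1=5.
Step 31. [r6c1∈{6}] nothing but 6 survives at r6c1 ⇒ r6c1=6.
Step 32. [r3c8∈{5}] nothing but 5 survives at r3c8 ⇒ r3c8=5.
Step 33. [r3c3∈{1}] nothing but 1 survives at r3c3. So r3c3=1.
Step 34. [r6c4∈{9}] r6c4 is down to just 9. So r6c4=9.
Step 35. [r5c5∈{6}] r5c5's peers cover all but 6. So r5c5=6.
Step 36. [r2c5∈{2}] nothing but 2 survives at r2c5 ⇒ r2c5=2.
Step 37. [r1c2∈{3}] r1c2's peers cover all but 3 ⇒ r1c2=3.
Step 38. [r9c1∈{7}] r9c1 is down to just 7. So r9c1=7.
Step 39. [r3c4∈{4}] r3c4 is down to just 4 ⇒ r3c4=4.
Step 40. [r3c1∈{9}] nothing but 9 survives at r3c1, so r3c1=9.
Step 41. [r1c5∈{7}] r1c5's peers cover all but 7 ⇒ r1c5=7.
Step 42. [r9c8∈{4}] r9c8 is down to just 4. So r9c8=4.
Step 43. [r3c7∈{7}] r3c7's peers cover all but 7 ⇒ r3c7=7.

Answer: 4 3 2 1 7 5 9 8 6 / 8 5 7 6 2 9 4 1 3 / 9 6 1 4 3 8 7 5 2 / 1 8 4 2 5 7 6 3 9 / 2 9 5 8 6 3 1 7 4 / 6 7 3 9 4 1 5 2 8 / 5 4 9 3 1 2 8 6 7 / 3 1 6 7 8 4 2 9 5 / 7 2 8 5 9 6 3 4 1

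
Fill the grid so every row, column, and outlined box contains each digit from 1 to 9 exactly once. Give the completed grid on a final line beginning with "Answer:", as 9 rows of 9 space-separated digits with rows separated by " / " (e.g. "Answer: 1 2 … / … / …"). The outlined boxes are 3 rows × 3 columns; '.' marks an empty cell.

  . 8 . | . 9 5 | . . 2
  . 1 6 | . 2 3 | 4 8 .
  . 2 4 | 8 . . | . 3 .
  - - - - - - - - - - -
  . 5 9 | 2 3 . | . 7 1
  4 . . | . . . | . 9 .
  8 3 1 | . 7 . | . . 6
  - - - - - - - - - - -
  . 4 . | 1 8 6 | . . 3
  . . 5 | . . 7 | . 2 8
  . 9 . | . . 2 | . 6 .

Step 1. [r5c9∈{5}] only 5 remains possible at r5c9, so r5c9=5.
Step 2. [r3c7∈{1,5,6,7,9}] r3c7 is the only open cell in box 3 admitting 5. So r3c7=5.
Step 3. [r1c4∈{4,6,7}] in row 1, 4 fits only at r1c4, so r1c4=4.
Step 4. [r5c3∈{2,7}] across box 4, 2 lands solely at r5c3, so r5c3=2.
Step 5. [r7c3∈{7}] r7c3 has the single candidate 7. So r7c3=7.
Step 6. [r8c4∈{3,9}] r8c4 is the only open cell in box 8 admitting 9, so r8c4=9.
Step 7. [r8c1∈{1,3,6}] row 8 places 3 nowhere but r8c1. So r8c1=3.
Step 8. [r1c1∈{7}] only 7 remains possible at r1c1. So r1c1=7.
Step 9. [r3c9∈{7,9}] 7 has one home in row 3: r3c9, so r3c9=7.
Step 10. [r3c5∈{1,6}] r3c5 is the only open cell in row 3 admitting 6, so r3c5=6.
Step 11. [r9c5∈{4,5}] r9c5 is the only open cell in col 5 admitting 5. So r9c5=5.
Step 12. [r4c7∈{8}] r4c7 has the single candidate 8. So r4c7=8.
Step 13. [r8c7∈{1}] nothing but 1 survives at r8c7 ⇒ r8c7=1.
Step 14. [r5c2∈{6,7}] r5c2 is the only open cell in row 5 admitting 7. So r5c2=7.
Step 15. [r3c6∈{1}] r3c6's peers cover all but 1 ⇒ r3c6=1.
Step 16. [r6c8∈{4}] r6c8 is down to just 4, so r6c8=4.
Step 17. [r2c9∈{9}] r2c9's peers cover all but 9, so r2c9=9.
Step 18. [r9c3∈{8}] only 8 remains possible at r9c3, so r9c3=8.
Step 19. [r5c7∈{3}] r5c7 has the single candidate 3 ⇒ r5c7=3.
Step 20. [r7c8∈{5}] r7c8 has the single candidate 5. So r7c8=5.
Step 21. [r9c4∈{3}] only 3 remains possible at r9c4, so r9c4=3.
Step 22. [r9c7∈{7}] r9c7 is down to just 7 ⇒ r9c7=7.
Step 23. [r7c1∈{2}] r7c1 has the single candidate 2, so r7c1=2.
Step 24. [r8c5∈{4}] r8c5's peers cover all but 4 ⇒ r8c5=4.
Step 25. [r2c4∈{7}] r2c4 is down to just 7. So r2c4=7.
Step 26. [r9c9∈{4}] only 4 remains possible at r9c9 ⇒ r9c9=4.
Step 27. [r5c4∈{6}] only 6 remains possible at r5c4. So r5c4=6.
Step 28. [r2c1∈{5}] nothing but 5 survives at r2c1, so r2c1=5.
Step 29. [r6c6∈{9}] nothing but 9 survives at r6c6. So r6c6=9.
Step 30. [r5c6∈{8}] r5c6 has the single candidate 8 ⇒ r5c6=8.
Step 31. [r8c2∈{6}] r8c2 is down to just 6 ⇒ r8c2=6.
Step 32. [r4c1∈{6}] r4c1's peers cover all but 6 ⇒ r4c1=6.
Step 33. [r5c5∈{1}] only 1 remains possible at r5c5. So r5c5=1.
Step 34. [r3c1∈{9}] r3c1 has the single candidate 9, so r3c1=9.
Step 35. [r1c7∈{6}] r1c7 is down to just 6. So r1c7=6.
Step 36. [r9c1∈{1}] r9c1 is down to just 1, so r9c1=1.
Step 37. [r6c7∈{2}] nothing but 2 survives at r6c7. So r6c7=2.
Step 38. [r4c6∈{4}] r4c6 is down to just 4 ⇒ r4c6=4.
Step 39. [r1c3∈{3}] r1c3 is down to just 3 ⇒ r1c3=3.
Step 40. [r6c4∈{5}] r6c4's peers cover all but 5, so r6c4=5.
Step 41. [r1c8∈{1}] nothing but 1 survives at r1c8 ⇒ r1c8=1.
Step 42. [r7c7∈{9}] nothing but 9 survives at r7c7 ⇒ r7c7=9.

Answer: 7 8 3 4 9 5 6 1 2 / 5 1 6 7 2 3 4 8 9 / 9 2 4 8 6 1 5 3 7 / 6 5 9 2 3 4 8 7 1 / 4 7 2 6 1 8 3 9 5 / 8 3 1 5 7 9 2 4 6 / 2 4 7 1 8 6 9 5 3 / 3 6 5 9 4 7 1 2 8 / 1 9 8 3 5 2 7 6 4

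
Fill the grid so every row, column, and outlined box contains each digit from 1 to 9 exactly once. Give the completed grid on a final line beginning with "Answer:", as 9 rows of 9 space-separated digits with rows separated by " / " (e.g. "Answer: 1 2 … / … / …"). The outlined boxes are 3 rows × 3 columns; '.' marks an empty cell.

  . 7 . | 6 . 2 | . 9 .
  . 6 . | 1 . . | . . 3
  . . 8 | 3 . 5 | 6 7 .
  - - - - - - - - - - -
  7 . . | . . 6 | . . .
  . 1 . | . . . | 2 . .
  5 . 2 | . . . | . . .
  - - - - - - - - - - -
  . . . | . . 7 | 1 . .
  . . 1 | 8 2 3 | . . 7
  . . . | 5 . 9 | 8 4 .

Step 1. [r7c8∈{2,3,5,6}] box 9 places 3 nowhere but r7c8 ⇒ r7c8=3.
Step 2. [r7c4∈{4}] r7c4 is down to just 4. So r7c4=4.
Step 3. [r6c6∈{1,4,8}] in col 6, 1 fits only at r6c6. So r6c6=1.
Step 4. [r2c5∈{4,7,8,9}] across row 2, 7 lands solely at r2c5 ⇒ r2c5=7.
Step 5. [r3c5∈{4,9}] across box 2, 9 lands solely at r3c5 ⇒ r3c5=9.
Step 6. [r6c7∈{3,4,7,9}] r6c7 is the only open cell in col 7 admitting 7. So r6c7=7.
Step 7. [r4c7∈{3,4,5,9}] in col 7, 3 fits only at r4c7 ⇒ r4c7=3.
Step 8. [r7c5∈{6}] r7c5 is down to just 6. So r7c5=6.
Step 9. [r2c8∈{2,5,8}] col 8 places 2 nowhere but r2c8. So r2c8=2.
Step 10. [r1c9∈{1,4,5,8}] r1c9 is the only open cell in box 3 admitting 8. So r1c9=8.
Step 11. [r1c5∈{4}] r1c5's peers cover all but 4. So r1c5=4.
Step 12. [r6c4∈{9}] r6c4 is down to just 9. So r6c4=9.
Step 13. [r2c7∈{4,5}] in col 7, 4 fits only at r2c7 ⇒ r2c7=4.
Step 14. [r2c1∈{9}] r2c1 is down to just 9. So r2c1=9.
Step 15. [r5c6∈{4,8}] across col 6, 4 lands solely at r5c6 ⇒ r5c6=4.
Step 16. [r4c3∈{4,9}] in col 3, 4 fits only at r4c3 ⇒ r4c3=4.
Step 17. [r8c7∈{5,9}] in col 7, 9 fits only at r8c7 ⇒ r8c7=9.
Step 18. [r4c8∈{1,5,8}] r4c8 is the only open cell in col 8 admitting 1, so r4c8=1.
Step 19. [r9c3∈{3,6,7}] r9c3 is the only open cell in row 9 admitting 7 ⇒ r9c3=7.
Step 20. [r5c3∈{3,6,9}] in col 3, 6 fits only at r5c3 ⇒ r5c3=6.
Step 21. [r4c2∈{8,9}] in box 4, 9 fits only at r4c2 ⇒ r4c2=9.
Step 22. [r4c9∈{5}] r4c9 has the single candidate 5, so r4c9=5.
Step 23. [r7c9∈{2}] r7c9 has the single candidate 2, so r7c9=2.
Step 24. [r5c8∈{8}] nothing but 8 survives at r5c8, so r5c8=8.
Step 25. [r5c1∈{3}] r5c1's peers cover all but 3 ⇒ r5c1=3.
Step 26. [r9c9∈{6}] r9c9 has the single candidate 6, so r9c9=6.
Step 27. [r2c3∈{5}] r2c3 has the single candidate 5, so r2c3=5.
Step 28. [r7c2∈{5,8}] across row 7, 5 lands solely at r7c2 ⇒ r7c2=5.
Step 29. [r8c2∈{4}] only 4 remains possible at r8c2, so r8c2=4.
Step 30. [r3c1∈{1,2,4}] in row 3, 4 fits only at r3c1 ⇒ r3c1=4.
Step 31. [r6c5∈{3,8}] r6c5 is the only open cell in row 6 admitting 3, so r6c5=3.
Step 32. [r9c1∈{2}] nothing but 2 survives at r9c1 ⇒ r9c1=2.
Step 33. [r4c5∈{8}] r4c5 is down to just 8. So r4c5=8.
Step 34. [r5c4∈{7}] nothing but 7 survives at r5c4. So r5c4=7.
Step 35. [r1c1∈{1}] only 1 remains possible at r1c1, so r1c1=1.
Step 36. [r1c7∈{5}] nothing but 5 survives at r1c7. So r1c7=5.
Step 37. [r9c2∈{3}] r9c2 is down to just 3 ⇒ r9c2=3.
Step 38. [r3c2∈{2}] nothing but 2 survives at r3c2 ⇒ r3c2=2.
Step 39. [r8c8∈{5}] r8c8 is down to just 5. So r8c8=5.
Step 40. [r3c9∈{1}] only 1 remains possible at r3c9. So r3c9=1.
Step 41. [r5c9∈{9}] r5c9 has the single candidate 9, so r5c9=9.
Step 42. [r7c1∈{8}] only 8 remains possible at r7c1 ⇒ r7c1=8.
Step 43. [r6c9∈{4}] r6c9 has the single candidate 4. So r6c9=4.
Step 44. [r8c1∈{6}] r8c1 has the single candidate 6, so r8c1=6.
Step 45. [r2c6∈{8}] r2c6 has the single candidate 8. So r2c6=8.
Step 46. [r6c8∈{6}] r6c8's peers cover all but 6. So r6c8=6.
Step 47. [r1c3∈{3}] only 3 remains possible at r1c3, so r1c3=3.
Step 48. [r4c4∈{2}] r4c4 is down to just 2. So r4c4=2.
Step 49. [r6c2∈{8}] r6c2's peers cover all but 8, so r6c2=8.
Step 50. [r5c5∈{5}] nothing but 5 survives at r5c5 ⇒ r5c5=5.
Step 51. [r7c3∈{9}] only 9 remains possible at r7c3. So r7c3=9.
Step 52. [r9c5∈{1}] only 1 remains possible at r9c5, so r9c5=1.

Answer: 1 7 3 6 4 2 5 9 8 / 9 6 5 1 7 8 4 2 3 / 4 2 8 3 9 5 6 7 1 / 7 9 4 2 8 6 3 1 5 / 3 1 6 7 5 4 2 8 9 / 5 8 2 9 3 1 7 6 4 / 8 5 9 4 6 7 1 3 2 / 6 4 1 8 2 3 9 5 7 / 2 3 7 5 1 9 8 4 6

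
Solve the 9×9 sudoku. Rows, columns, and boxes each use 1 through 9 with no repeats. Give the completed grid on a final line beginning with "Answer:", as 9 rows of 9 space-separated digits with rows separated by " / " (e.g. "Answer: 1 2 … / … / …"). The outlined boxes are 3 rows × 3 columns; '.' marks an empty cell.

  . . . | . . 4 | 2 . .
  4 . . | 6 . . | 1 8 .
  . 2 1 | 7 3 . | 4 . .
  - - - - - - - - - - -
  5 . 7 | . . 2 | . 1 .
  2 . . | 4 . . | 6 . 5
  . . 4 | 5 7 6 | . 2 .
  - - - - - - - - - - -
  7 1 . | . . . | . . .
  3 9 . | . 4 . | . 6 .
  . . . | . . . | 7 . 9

Step 1. [r4c2∈{3,6,8}] in row 4, 6 fits only at r4c2 ⇒ r4c2=6.
Step 2. [r2c5∈{2,5,9}] across row 2, 2 lands solely at r2c5 ⇒ r2c5=2.
Step 3. [r8c9∈{1,2,8}] r8c9 is the only open cell in col 9 admitting 1. So r8c9=1.
Step 4. [r7c9∈{2,3,4,8}] in col 9, 2 fits only at r7c9 ⇒ r7c9=2.
Step 5. [r9c2∈{4,5,8}] 4 has one home in col 2: r9c2 ⇒ r9c2=4.
Step 6. [r5c8∈{3,7,9}] row 5 places 7 nowhere but r5c8 ⇒ r5c8=7.
Step 7. [r7c8∈{3,4,5}] row 7 places 4 nowhere but r7c8 ⇒ r7c8=4.
Step 8. [r4c9∈{3,4,8}] row 4 places 4 nowhere but r4c9 ⇒ r4c9=4.
Step 9. [r6c9∈{3,8}] col 9 places 8 nowhere but r6c9, so r6c9=8.
Step 10. [r6c2∈{3}] r6c2 is down to just 3 ⇒ r6c2=3.
Step 11. [r5c6∈{1,3,8,9}] across row 5, 3 lands solely at r5c6 ⇒ r5c6=3.
Step 12. [r9c6∈{1,5,8}] in col 6, 1 fits only at r9c6. So r9c6=1.
Step 13. [r5c5∈{1,8,9}] r5c5 is the only open cell in row 5 admitting 1 ⇒ r5c5=1.
Step 14. [r5c3∈{8,9}] in row 5, 9 fits only at r5c3. So r5c3=9.
Step 15. [r2c6∈{5,9}] 9 has one home in row 2: r2c6 ⇒ r2c6=9.
Step 16. [r8c6∈{5,7,8}] r8c6 is the only open cell in row 8 admitting 7 ⇒ r8c6=7.
Step 17. [r3c9∈{6}] nothing but 6 survives at r3c9. So r3c9=6.
Step 18. [r4c7∈{3,9}] 3 has one home in row 4: r4c7, so r4c7=3.
Step 19. [r9c8∈{3,5}] box 9 places 3 nowhere but r9c8. So r9c8=3.
Step 20. [r7c4∈{3,8,9}] in row 7, 3 fits only at r7c4 ⇒ r7c4=3.
Step 21. [r7c5∈{5,6,8,9}] row 7 places 9 nowhere but r7c5, so r7c5=9.
Step 22. [r7c3∈{5,6,8}] 6 has one home in row 7: r7c3. So r7c3=6.
Step 23. [r9c1∈{8}] only 8 remains possible at r9c1, so r9c1=8.
Step 24. [r1c3∈{3,5,8}] col 3 places 8 nowhere but r1c3 ⇒ r1c3=8.
Step 25. [r1c5∈{5}] r1c5 has the single candidate 5, so r1c5=5.
Step 26. [r9c3∈{2,5}] in row 9, 5 fits only at r9c3. So r9c3=5.
Step 27. [r1c2∈{7}] only 7 remains possible at r1c2. So r1c2=7.
Step 28. [r3c1∈{9}] r3c1's peers cover all but 9 ⇒ r3c1=9.
Step 29. [r8c7∈{5,8}] row 8 places 5 nowhere but r8c7, so r8c7=5.
Step 30. [r8c4∈{2,8}] in row 8, 8 fits only at r8c4 ⇒ r8c4=8.
Step 31. [r2c3∈{3}] only 3 remains possible at r2c3. So r2c3=3.
Step 32. [r1c1∈{6}] r1c1 is down to just 6 ⇒ r1c1=6.
Step 33. [r4c5∈{8}] r4c5 has the single candidate 8, so r4c5=8.
Step 34. [r8c3∈{2}] nothing but 2 survives at r8c3. So r8c3=2.
Step 35. [r1c8∈{9}] only 9 remains possible at r1c8 ⇒ r1c8=9.
Step 36. [r9c4∈{2}] only 2 remains possible at r9c4, so r9c4=2.
Step 37. [r1c4∈{1}] nothing but 1 survives at r1c4 ⇒ r1c4=1.
Step 38. [r2c9∈{7}] r2c9's peers cover all but 7, so r2c9=7.
Step 39. [r5c2∈{8}] r5c2's peers cover all but 8. So r5c2=8.
Step 40. [r3c6∈{8}] nothing but 8 survives at r3c6. So r3c6=8.
Step 41. [r6c1∈{1}] only 1 remains possible at r6c1. So r6c1=1.
Step 42. [r6c7∈{9}] r6c7 is down to just 9 ⇒ r6c7=9.
Step 43. [r7c6∈{5}] only 5 remains possible at r7c6, so r7c6=5.
Step 44. [r3c8∈{5}] r3c8 has the single candidate 5 ⇒ r3c8=5.
Step 45. [r7c7∈{8}] r7c7 has the single candidate 8 ⇒ r7c7=8.
Step 46. [r9c5∈{6}] r9c5 is down to just 6. So r9c5=6.
Step 47. [r2c2∈{5}] r2c2 has the single candidate 5 ⇒ r2c2=5.
Step 48. [r4c4∈{9}] r4c4's peers cover all but 9, so r4c4=9.
Step 49. [r1c9∈{3}] r1c9's peers cover all but 3 ⇒ r1c9=3.

Answer: 6 7 8 1 5 4 2 9 3 / 4 5 3 6 2 9 1 8 7 / 9 2 1 7 3 8 4 5 6 / 5 6 7 9 8 2 3 1 4 / 2 8 9 4 1 3 6 7 5 / 1 3 4 5 7 6 9 2 8 / 7 1 6 3 9 5 8 4 2 / 3 9 2 8 4 7 5 6 1 / 8 4 5 2 6 1 7 3 9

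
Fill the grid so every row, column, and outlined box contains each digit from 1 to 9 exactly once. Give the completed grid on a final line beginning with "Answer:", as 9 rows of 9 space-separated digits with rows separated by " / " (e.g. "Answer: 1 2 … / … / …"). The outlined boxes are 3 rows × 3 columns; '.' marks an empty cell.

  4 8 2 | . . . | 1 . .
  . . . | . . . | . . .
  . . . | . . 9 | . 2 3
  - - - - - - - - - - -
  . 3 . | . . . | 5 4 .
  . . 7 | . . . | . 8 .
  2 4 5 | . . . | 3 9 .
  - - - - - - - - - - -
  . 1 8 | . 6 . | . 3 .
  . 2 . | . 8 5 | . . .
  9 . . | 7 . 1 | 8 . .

Step 1. [r3c4∈{1,4,5,6,8}] row 3 places 8 nowhere but r3c4 ⇒ r3c4=8.
Step 2. [r1c9∈{5,6,7,9}] row 1 places 9 nowhere but r1c9 ⇒ r1c9=9.
Step 3. [r2c9∈{4,5,6,7,8}] 8 has one home in row 2: r2c9. So r2c9=8.
Step 4. [r6c6∈{6,7,8}] row 6 places 8 nowhere but r6c6, so r6c6=8.
Step 5. [r8c8∈{1,6,7}] 1 has one home in col 8: r8c8 ⇒ r8c8=1.
Step 6. [r4c1∈{1,6,8}] in row 4, 8 fits only at r4c1 ⇒ r4c1=8.
Step 7. [r2c5∈{1,2,3,4,5,7}] the only places for 3 in box 1 are along row 2. So r2c5≠3.
Step 8. [r9c9∈{2,4,5,6}] the pair r9c2,r9c8 in row 9 locks {5,6} between them, so r9c9≠5.
Step 9. [r7c9∈{2,4,5,7}] 5 has one home in col 9: r7c9. So r7c9=5.
Step 10. [r9c8∈{6}] nothing but 6 survives at r9c8, so r9c8=6.
Step 11. [r7c1∈{7}] r7c1 has the single candidate 7. So r7c1=7.
Step 12. [r9c2∈{5}] r9c2 is down to just 5. So r9c2=5.
Step 13. [r5c6∈{2,3,4,6}] r5c1, r5c7, r5c9 in row 5 together hold only {1,2,6}; those three values are spoken for ⇒ r5c6≠6.
Step 14. [r8c9∈{4,7}] 7 in box 6 is pinned to col 9 ⇒ r8c9≠7.
Step 15. [r8c9∈{4}] only 4 remains possible at r8c9, so r8c9=4.
Step 16. [r9c9∈{2}] r9c9's peers cover all but 2. So r9c9=2.
Step 17. [r5c7∈{2,6}] r5c7 is the only open cell in col 7 admitting 2 ⇒ r5c7=2.
Step 18. [r8c7∈{7,9}] 7 has one home in row 8: r8c7 ⇒ r8c7=7.
Step 19. [r8c4∈{3,9}] across row 8, 9 lands solely at r8c4, so r8c4=9.
Step 20. [r9c5∈{3,4}] 3 has one home in box 8: r9c5. So r9c5=3.
Step 21. [r5c4∈{1,3,4,5,6}] the pair r5c1,r5c9 in row 5 locks {1,6} between them ⇒ r5c4≠6.
Step 22. [r1c6∈{3,6,7}] the pair r1c5,r1c8 in row 1 locks {5,7} between them, so r1c6≠7.
Step 23. [r5c5∈{1,4,5,9}] row 5 has a naked triple {1,6,9} across r5c1, r5c2, r5c9 ⇒ r5c5≠9.
Step 24. [r4c5∈{1,2,7,9}] r4c5 is the only open cell in col 5 admitting 9. So r4c5=9.
Step 25. [r2c5∈{1,2,4,5,7}] across col 5, 2 lands solely at r2c5 ⇒ r2c5=2.
Step 26. [r2c3∈{1,3,6,9}] r2c3 is the only open cell in col 3 admitting 9. So r2c3=9.
Step 27. [r2c1∈{1,3,5,6}] in box 1, 3 fits only at r2c1 ⇒ r2c1=3.
Step 28. [r2c4∈{1,4,5,6}] r2c4 is the only open cell in row 2 admitting 1 ⇒ r2c4=1.
Step 29. [r6c4∈{6}] r6c4 has the single candidate 6 ⇒ r6c4=6.
Step 30. [r8c1∈{6}] r8c1 has the single candidate 6. So r8c1=6.
Step 31. [r5c1∈{1}] r5c1 is down to just 1 ⇒ r5c1=1.
Step 32. [r4c9∈{1,6,7}] across row 4, 1 lands solely at r4c9. So r4c9=1.
Step 33. [r4c6∈{2,7}] row 4 places 7 nowhere but r4c6, so r4c6=7.
Step 34. [r1c6∈{3,6}] r1c6 is the only open cell in row 1 admitting 6. So r1c6=6.
Step 35. [r2c6∈{4}] r2c6's peers cover all but 4 ⇒ r2c6=4.
Step 36. [r2c7∈{6}] nothing but 6 survives at r2c7. So r2c7=6.
Step 37. [r7c4∈{2,4}] across row 7, 4 lands solely at r7c4. So r7c4=4.
Step 38. [r4c3∈{6}] nothing but 6 survives at r4c3, so r4c3=6.
Step 39. [r2c2∈{7}] only 7 remains possible at r2c2 ⇒ r2c2=7.
Step 40. [r1c8∈{5,7}] col 8 places 7 nowhere but r1c8 ⇒ r1c8=7.
Step 41. [r1c5∈{5}] r1c5's peers cover all but 5. So r1c5=5.
Step 42. [r5c4∈{3,5}] 5 has one home in row 5: r5c4 ⇒ r5c4=5.
Step 43. [r3c5∈{7}] only 7 remains possible at r3c5, so r3c5=7.
Step 44. [r5c6∈{3}] nothing but 3 survives at r5c6, so r5c6=3.
Step 45. [r3c2∈{6}] r3c2 is down to just 6 ⇒ r3c2=6.
Step 46. [r9c3∈{4}] r9c3 has the single candidate 4. So r9c3=4.
Step 47. [r3c1∈{5}] r3c1 has the single candidate 5. So r3c1=5.
Step 48. [r7c7∈{9}] r7c7's peers cover all but 9. So r7c7=9.
Step 49. [r6c5∈{1}] nothing but 1 survives at r6c5. So r6c5=1.
Step 50. [r5c5∈{4}] only 4 remains possible at r5c5 ⇒ r5c5=4.
Step 51. [r6c9∈{7}] r6c9 has the single candidate 7 ⇒ r6c9=7.
Step 52. [r3c7∈{4}] r3c7's peers cover all but 4 ⇒ r3c7=4.
Step 53. [r2c8∈{5}] r2c8 is down to just 5. So r2c8=5.
Step 54. [r1c4∈{3}] r1c4's peers cover all but 3 ⇒ r1c4=3.
Step 55. [r7c6∈{2}] r7c6's peers cover all but 2 ⇒ r7c6=2.
Step 56. [r3c3∈{1}] r3c3 has the single candidate 1, so r3c3=1.
Step 57. [r4c4∈{2}] r4c4 has the single candidate 2 ⇒ r4c4=2.
Step 58. [r8c3∈{3}] r8c3 is down to just 3 ⇒ r8c3=3.
Step 59. [r5c9∈{6}] nothing but 6 survives at r5c9 ⇒ r5c9=6.
Step 60. [r5c2∈{9}] r5c2 is down to just 9. So r5c2=9.

Answer: 4 8 2 3 5 6 1 7 9 / 3 7 9 1 2 4 6 5 8 / 5 6 1 8 7 9 4 2 3 / 8 3 6 2 9 7 5 4 1 / 1 9 7 5 4 3 2 8 6 / 2 4 5 6 1 8 3 9 7 / 7 1 8 4 6 2 9 3 5 / 6 2 3 9 8 5 7 1 4 / 9 5 4 7 3 1 8 6 2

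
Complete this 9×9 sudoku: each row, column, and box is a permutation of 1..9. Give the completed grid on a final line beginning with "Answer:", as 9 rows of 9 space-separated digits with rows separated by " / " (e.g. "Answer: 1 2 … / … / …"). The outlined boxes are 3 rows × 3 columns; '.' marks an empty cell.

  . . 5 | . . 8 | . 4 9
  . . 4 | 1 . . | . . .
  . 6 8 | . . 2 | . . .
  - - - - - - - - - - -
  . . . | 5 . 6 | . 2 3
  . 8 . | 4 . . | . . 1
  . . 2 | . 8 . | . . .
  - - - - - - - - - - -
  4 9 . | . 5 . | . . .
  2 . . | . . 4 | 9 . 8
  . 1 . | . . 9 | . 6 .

Step 1. [r4c3∈{1,7,9}] in col 3, 1 fits only at r4c3 ⇒ r4c3=1.
Step 2. [r5c3∈{3,6,7,9}] across col 3, 9 lands solely at r5c3. So r5c3=9.
Step 3. [r4c1∈{7}] r4c1 has the single candidate 7. So r4c1=7.
Step 4. [r2c6∈{3,5,7}] r2c6 is the only open cell in col 6 admitting 5. So r2c6=5.
Step 5. [r8c5∈{1,3,6,7}] col 5 places 1 nowhere but r8c5, so r8c5=1.
Step 6. [r7c4∈{2,3,6,7,8}] row 7 places 8 nowhere but r7c4 ⇒ r7c4=8.
Step 7. [r9c4∈{2,3,7}] 2 has one home in col 4: r9c4. So r9c4=2.
Step 8. [r8c4∈{3,6,7}] across box 8, 6 lands solely at r8c4, so r8c4=6.
Step 9. [r6c8∈{5,7,9}] r6c8 is the only open cell in col 8 admitting 9. So r6c8=9.
Step 10. [r3c4∈{3,7,9}] r3c4 is the only open cell in col 4 admitting 9 ⇒ r3c4=9.
Step 11. [r2c8∈{3,7,8}] in col 8, 8 fits only at r2c8. So r2c8=8.
Step 12. [r5c5∈{2,3,7}] r5c5 is the only open cell in row 5 admitting 2 ⇒ r5c5=2.
Step 13. [r9c1∈{3,5,8}] across row 9, 8 lands solely at r9c1, so r9c1=8.
Step 14. [r8c2∈{3,5,7}] 5 has one home in box 7: r8c2. So r8c2=5.
Step 15. [r7c3∈{3,6,7}] across row 7, 6 lands solely at r7c3. So r7c3=6.
Step 16. [r6c6∈{1,3,7}] r6c6 is the only open cell in row 6 admitting 1, so r6c6=1.
Step 17. [r3c5∈{3,4,7}] 4 has one home in row 3: r3c5 ⇒ r3c5=4.
Step 18. [r4c2∈{4}] r4c2's peers cover all but 4 ⇒ r4c2=4.
Step 19. [r6c2∈{3}] only 3 remains possible at r6c2. So r6c2=3.
Step 20. [r1c4∈{3,7}] 3 has one home in col 4: r1c4. So r1c4=3.
Step 21. [r9c5∈{3,7}] in col 5, 3 fits only at r9c5, so r9c5=3.
Step 22. [r7c6∈{7}] nothing but 7 survives at r7c6, so r7c6=7.
Step 23. [r9c3∈{7}] nothing but 7 survives at r9c3 ⇒ r9c3=7.
Step 24. [r8c8∈{3,7}] r8c8 is the only open cell in row 8 admitting 7, so r8c8=7.
Step 25. [r5c7∈{5,6,7}] row 5 places 7 nowhere but r5c7, so r5c7=7.
Step 26. [r5c8∈{5}] r5c8's peers cover all but 5 ⇒ r5c8=5.
Step 27. [r7c9∈{2}] nothing but 2 survives at r7c9, so r7c9=2.
Step 28. [r3c9∈{5,7}] r3c9 is the only open cell in row 3 admitting 7 ⇒ r3c9=7.
Step 29. [r2c9∈{6}] r2c9 is down to just 6, so r2c9=6.
Step 30. [r3c7∈{1,3,5}] across row 3, 5 lands solely at r3c7 ⇒ r3c7=5.
Step 31. [r6c7∈{4,6}] 6 has one home in col 7: r6c7. So r6c7=6.
Step 32. [r1c1∈{1}] r1c1 has the single candidate 1 ⇒ r1c1=1.
Step 33. [r3c1∈{3}] nothing but 3 survives at r3c1. So r3c1=3.
Step 34. [r2c5∈{7}] r2c5's peers cover all but 7, so r2c5=7.
Step 35. [r7c7∈{1,3}] 1 has one home in col 7: r7c7. So r7c7=1.
Step 36. [r1c7∈{2}] nothing but 2 survives at r1c7. So r1c7=2.
Step 37. [r6c9∈{4}] only 4 remains possible at r6c9. So r6c9=4.
Step 38. [r7c8∈{3}] r7c8's peers cover all but 3, so r7c8=3.
Step 39. [r5c6∈{3}] r5c6 is down to just 3 ⇒ r5c6=3.
Step 40. [r4c5∈{9}] nothing but 9 survives at r4c5. So r4c5=9.
Step 41. [r2c2∈{2}] r2c2 is down to just 2. So r2c2=2.
Step 42. [r1c5∈{6}] r1c5 has the single candidate 6. So r1c5=6.
Step 43. [r9c7∈{4}] r9c7 is down to just 4, so r9c7=4.
Step 44. [r6c1∈{5}] r6c1 has the single candidate 5. So r6c1=5.
Step 45. [r2c7∈{3}] r2c7's peers cover all but 3. So r2c7=3.
Step 46. [r8c3∈{3}] r8c3 is down to just 3. So r8c3=3.
Step 47. [r3c8∈{1}] r3c8 has the single candidate 1. So r3c8=1.
Step 48. [r4c7∈{8}] r4c7 has the single candidate 8 ⇒ r4c7=8.
Step 49. [r6c4∈{7}] only 7 remains possible at r6c4, so r6c4=7.
Step 50. [r1c2∈{7}] r1c2 has the single candidate 7. So r1c2=7.
Step 51. [r2c1∈{9}] r2c1's peers cover all but 9, so r2c1=9.
Step 52. [r9c9∈{5}] r9c9 is down to just 5 ⇒ r9c9=5.
Step 53. [r5c1∈{6}] r5c1 has the single candidate 6. So r5c1=6.

Answer: 1 7 5 3 6 8 2 4 9 / 9 2 4 1 7 5 3 8 6 / 3 6 8 9 4 2 5 1 7 / 7 4 1 5 9 6 8 2 3 / 6 8 9 4 2 3 7 5 1 / 5 3 2 7 8 1 6 9 4 / 4 9 6 8 5 7 1 3 2 / 2 5 3 6 1 4 9 7 8 / 8 1 7 2 3 9 4 6 5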